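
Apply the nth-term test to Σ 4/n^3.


lim(n→∞) 4/n^3 = 0
lim aₙ = 0 → nth-term test is INCONCLUSIVE
(Need other tests; this is actually a convergent p-series with p=3 > 1)

Inconclusive (lim aₙ = 0; need another test)


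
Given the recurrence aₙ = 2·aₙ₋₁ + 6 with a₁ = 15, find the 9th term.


Computing step by step:
a_1 = 15
a_2 = 36
a_3 = 78
a_4 = 162
a_5 = 330
a_6 = 666
a_7 = 1338
a_8 = 2682
a_9 = 5370


a_9 = 5370


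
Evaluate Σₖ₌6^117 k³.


Σₖ₌6^117 k³ = [117·118/2]² − [5·6/2]²
= 47651409 − 225 = 47651184

Σk³ = 47651184


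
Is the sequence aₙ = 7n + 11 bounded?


aₙ = 7n + 11 → as n→∞, aₙ→∞
No finite upper bound exists
The sequence is UNBOUNDED

Unbounded (aₙ → ∞ as n → ∞)


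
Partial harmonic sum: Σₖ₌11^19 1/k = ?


Σₖ₌11^19 1/k = 1/11 + 1/12 + 1/13 + 1/14 + 1/15 + 1/16 + 1/17 + 1/18 + 1/19
= 144045379/232792560
≈ 0.6188

Sum = 144045379/232792560 ≈ 0.6188


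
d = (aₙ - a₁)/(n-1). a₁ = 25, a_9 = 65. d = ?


d = (aₙ - a₁)/(n-1)
= (65 - 25)/(9-1)
= 40/8 = 5

d = 5


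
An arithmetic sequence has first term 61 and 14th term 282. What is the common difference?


d = (aₙ - a₁)/(n-1)
= (282 - 61)/(14-1)
= 221/13 = 17

d = 17


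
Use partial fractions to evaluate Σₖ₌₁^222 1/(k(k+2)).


1/(k(k+2)) = (1/2)·(1/k - 1/(k+2)) (partial fractions)
Telescoping: Σ = (1/2)·(1 + 1/2 - 1/223 - 1/224) = 74481/99904

Sum = 74481/99904


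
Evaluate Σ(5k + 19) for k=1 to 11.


Σ(5k+19) = 5·Σk + 19·n
= 5·66 + 19·11
= 330 + 209 = 539

Σ = 539


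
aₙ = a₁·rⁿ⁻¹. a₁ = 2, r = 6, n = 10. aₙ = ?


aₙ = a₁·r^(n-1)
= 2×6^9
= 2×10077696
= 20155392

a_10 = 20155392


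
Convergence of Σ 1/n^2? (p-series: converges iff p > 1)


p-series test: Σ c/n^p converges if p > 1, diverges if p ≤ 1 (constant c > 0 doesn't affect convergence).
p = 2
2 > 1 → CONVERGES

Converges (p = 2 > 1)


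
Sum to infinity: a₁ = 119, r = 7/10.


S∞ = a₁/(1-r) = 119/(1 - 7/10)
= 119/(3/10)
= 1190/3

S∞ = 1190/3


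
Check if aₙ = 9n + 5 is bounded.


aₙ = 9n + 5 → as n→∞, aₙ→∞
No finite upper bound exists
The sequence is UNBOUNDED

Unbounded (aₙ → ∞ as n → ∞)


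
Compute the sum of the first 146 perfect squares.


n = 146
n(n+1)(2n+1)/6 = 146×147×293/6
= 6288366/6 = 1048061

Σk² = 1048061


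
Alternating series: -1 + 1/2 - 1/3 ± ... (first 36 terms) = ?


S = -1 + 1/2 - 1/3 + 1/4 - 1/5 + 1/6 - 1/7 + 1/8 ± ...
= -0.6795
(Full series converges to -ln(2) ≈ -0.6931)

S_36 = -0.6795


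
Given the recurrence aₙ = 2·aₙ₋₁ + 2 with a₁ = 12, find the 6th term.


Computing step by step:
a_1 = 12
a_2 = 26
a_3 = 54
a_4 = 110
a_5 = 222
a_6 = 446


a_6 = 446


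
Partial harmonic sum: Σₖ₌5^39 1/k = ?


Σₖ₌5^39 1/k = 1/5 + 1/6 + 1/7 + ... + 1/39
= 1054116518590033/485721041551200
≈ 2.1702

Sum = 1054116518590033/485721041551200 ≈ 2.1702


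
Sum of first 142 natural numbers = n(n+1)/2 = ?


n(n+1)/2 = 142×143/2 = 20306/2 = 10153

Σk = 10153


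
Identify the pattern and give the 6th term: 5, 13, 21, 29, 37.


Pattern: arithmetic (d=8)
Terms: 5, 13, 21, 29, 37
Next term = 45

Next term = 45


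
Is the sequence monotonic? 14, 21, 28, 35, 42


Differences: 7, 7, 7, 7
All differences > 0 → strictly INCREASING

Monotonically increasing


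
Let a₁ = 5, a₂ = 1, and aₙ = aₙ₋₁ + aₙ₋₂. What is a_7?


Computing iteratively: 5, 1, 6, 7, 13, 20, 33
a_7 = 33

a_7 = 33


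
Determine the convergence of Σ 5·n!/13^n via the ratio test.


aₙ = 5·n!/13^n
a_{n+1}/aₙ = (n+1)!/13^(n+1) × 13^n/n!  (constant 5 cancels)
= (n+1)/13
L = lim(n→∞) (n+1)/13 = ∞
L > 1 → series DIVERGES

Diverges (ratio test: L = ∞ > 1)


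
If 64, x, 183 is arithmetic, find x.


AM = (64 + 183)/2 = 247/2 = 123.5

AM = 123.5


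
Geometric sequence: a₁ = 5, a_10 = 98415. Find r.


r^(n-1) = aₙ/a₁
r^9 = 98415/5 = 19683
r = 19683^(1/9)
= 3

r = 3


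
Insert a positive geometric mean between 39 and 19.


GM = √(39×19) = √741 = 27.2213

GM = 27.2213


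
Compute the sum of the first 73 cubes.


n(n+1)/2 = 73×74/2 = 2701
Σk³ = 2701² = 7295401

Σk³ = 7295401


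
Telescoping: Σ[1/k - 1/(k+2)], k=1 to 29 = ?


Telescoping with gap 2: two head and two tail terms survive.
= (1 + 1/2) - (1/30 + 1/31)
= 3/2 - 1/30 - 1/31 = 667/465

Sum = 667/465


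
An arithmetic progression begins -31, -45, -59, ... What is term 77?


aₙ = a₁ + (n-1)d
= -31 + (77-1)×-14
= -31 - 1064
= -1095

a_77 = -1095


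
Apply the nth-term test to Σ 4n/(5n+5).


lim(n→∞) 4n/(5n+5) = 4/5 = 4/5  (divide numerator and denominator by n)
lim aₙ = 4/5 ≠ 0 → series DIVERGES

Diverges (lim aₙ = 4/5 ≠ 0)


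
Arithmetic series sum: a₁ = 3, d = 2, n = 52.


aₙ = 3 + (52-1)×2 = 105
Sₙ = n(a₁+aₙ)/2 = 52×(3+105)/2
= 52×108/2 = 2808

S_52 = 2808


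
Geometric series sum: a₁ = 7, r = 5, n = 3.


Sₙ = 7×(5^3 - 1)/(5 - 1)
= 7×(125 - 1)/4
= 7×124/4
= 217

S_3 = 217


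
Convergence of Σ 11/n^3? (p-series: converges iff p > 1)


p-series test: Σ c/n^p converges if p > 1, diverges if p ≤ 1 (constant c > 0 doesn't affect convergence).
p = 3
3 > 1 → CONVERGES

Converges (p = 3 > 1)


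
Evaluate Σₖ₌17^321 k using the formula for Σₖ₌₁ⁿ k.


Σₖ₌17^321 k = Σₖ₌₁^321 k − Σₖ₌₁^16 k
= 321·322/2 − 16·17/2
= 51681 − 136 = 51545

Σk = 51545


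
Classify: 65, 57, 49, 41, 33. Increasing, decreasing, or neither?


Differences: -8, -8, -8, -8
All differences < 0 → strictly DECREASING

Monotonically decreasing


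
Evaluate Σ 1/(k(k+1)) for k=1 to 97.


1/(k(k+1)) = 1/k - 1/(k+1) (partial fractions)
Telescoping: Σ = 1 - 1/98 = 97/98

Sum = 97/98


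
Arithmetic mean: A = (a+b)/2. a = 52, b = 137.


AM = (52 + 137)/2 = 189/2 = 94.5

AM = 94.5


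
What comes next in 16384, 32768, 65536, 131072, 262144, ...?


Pattern: powers of 2: 2ⁿ
Terms: 16384, 32768, 65536, 131072, 262144
Next term = 524288

Next term = 524288


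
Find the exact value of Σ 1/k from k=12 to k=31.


Σₖ₌12^31 1/k = 1/12 + 1/13 + 1/14 + ... + 1/31
= 72733748345767/72201776446800
≈ 1.0074

Sum = 72733748345767/72201776446800 ≈ 1.0074


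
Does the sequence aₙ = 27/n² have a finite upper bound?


a₁ = 27, a₂ = 27/4, a₃ = 27/9, ...
0 < aₙ ≤ 27 for all n ≥ 1
The sequence IS bounded

Bounded (0 < aₙ ≤ 27)


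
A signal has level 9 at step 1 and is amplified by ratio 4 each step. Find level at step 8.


aₙ = a₁·r^(n-1)
= 9×4^7
= 9×16384
= 147456

a_8 = 147456


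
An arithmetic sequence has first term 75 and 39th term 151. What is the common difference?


d = (aₙ - a₁)/(n-1)
= (151 - 75)/(39-1)
= 76/38 = 2

d = 2


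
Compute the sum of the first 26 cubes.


n(n+1)/2 = 26×27/2 = 351
Σk³ = 351² = 123201

Σk³ = 123201


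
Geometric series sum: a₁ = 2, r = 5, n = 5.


Sₙ = 2×(5^5 - 1)/(5 - 1)
= 2×(3125 - 1)/4
= 2×3124/4
= 1562

S_5 = 1562


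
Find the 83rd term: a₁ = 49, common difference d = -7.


aₙ = a₁ + (n-1)d
= 49 + (83-1)×-7
= 49 - 574
= -525

a_83 = -525


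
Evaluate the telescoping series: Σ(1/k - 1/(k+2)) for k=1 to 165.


Telescoping with gap 2: two head and two tail terms survive.
= (1 + 1/2) - (1/166 + 1/167)
= 3/2 - 1/166 - 1/167 = 20625/13861

Sum = 20625/13861


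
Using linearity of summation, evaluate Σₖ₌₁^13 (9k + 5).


Σ(9k+5) = 9·Σk + 5·n
= 9·91 + 5·13
= 819 + 65 = 884

Σ = 884


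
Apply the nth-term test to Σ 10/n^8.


lim(n→∞) 10/n^8 = 0
lim aₙ = 0 → nth-term test is INCONCLUSIVE
(Need other tests; this is actually a convergent p-series with p=8 > 1)

Inconclusive (lim aₙ = 0; need another test)


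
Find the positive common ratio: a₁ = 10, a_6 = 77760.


r^(n-1) = aₙ/a₁
r^5 = 77760/10 = 7776
r = 7776^(1/5)
= 6

r = 6


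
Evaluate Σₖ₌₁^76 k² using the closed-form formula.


n = 76
n(n+1)(2n+1)/6 = 76×77×153/6
= 895356/6 = 149226

Σk² = 149226


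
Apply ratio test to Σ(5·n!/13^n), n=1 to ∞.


aₙ = 5·n!/13^n
a_{n+1}/aₙ = (n+1)!/13^(n+1) × 13^n/n!  (constant 5 cancels)
= (n+1)/13
L = lim(n→∞) (n+1)/13 = ∞
L > 1 → series DIVERGES

Diverges (ratio test: L = ∞ > 1)


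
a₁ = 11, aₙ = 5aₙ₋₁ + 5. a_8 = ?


Computing step by step:
a_1 = 11
a_2 = 60
a_3 = 305
a_4 = 1530
a_5 = 7655
a_6 = 38280
a_7 = 191405
a_8 = 957030


a_8 = 957030


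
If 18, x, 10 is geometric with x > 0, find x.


GM = √(18×10) = √180 = 13.4164

GM = 13.4164


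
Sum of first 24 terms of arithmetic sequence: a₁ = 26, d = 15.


aₙ = 26 + (24-1)×15 = 371
Sₙ = n(a₁+aₙ)/2 = 24×(26+371)/2
= 24×397/2 = 4764

S_24 = 4764


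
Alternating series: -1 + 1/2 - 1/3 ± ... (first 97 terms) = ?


S = -1 + 1/2 - 1/3 + 1/4 - 1/5 + 1/6 - 1/7 + 1/8 ± ...
= -0.6983
(Full series converges to -ln(2) ≈ -0.6931)

S_97 = -0.6983


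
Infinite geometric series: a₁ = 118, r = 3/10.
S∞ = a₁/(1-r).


S∞ = a₁/(1-r) = 118/(1 - 3/10)
= 118/(7/10)
= 1180/7

S∞ = 1180/7


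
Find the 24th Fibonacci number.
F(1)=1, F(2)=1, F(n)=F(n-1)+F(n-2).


Fibonacci sequence: 1, 1, 2, 3, 5, 8, 13, 21, 34, 55, 89, ...
F(24) = 46368

F(24) = 46368


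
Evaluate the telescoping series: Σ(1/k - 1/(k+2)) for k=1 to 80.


Telescoping with gap 2: two head and two tail terms survive.
= (1 + 1/2) - (1/81 + 1/82)
= 3/2 - 1/81 - 1/82 = 4900/3321

Sum = 4900/3321


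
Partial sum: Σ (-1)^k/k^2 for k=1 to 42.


S = -1 + 1/4 - 1/9 + 1/16 - 1/25 + 1/36 - 1/49 + 1/64 ± ...
= -0.8222
(Full series converges to -π²/12 ≈ -0.8225)

S_42 = -0.8222


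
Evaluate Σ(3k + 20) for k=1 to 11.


Σ(3k+20) = 3·Σk + 20·n
= 3·66 + 20·11
= 198 + 220 = 418

Σ = 418


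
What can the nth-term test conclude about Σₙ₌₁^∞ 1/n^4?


lim(n→∞) 1/n^4 = 0
lim aₙ = 0 → nth-term test is INCONCLUSIVE
(Need other tests; this is actually a convergent p-series with p=4 > 1)

Inconclusive (lim aₙ = 0; need another test)


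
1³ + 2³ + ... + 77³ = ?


n(n+1)/2 = 77×78/2 = 3003
Σk³ = 3003² = 9018009

Σk³ = 9018009


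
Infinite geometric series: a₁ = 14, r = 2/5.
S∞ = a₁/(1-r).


S∞ = a₁/(1-r) = 14/(1 - 2/5)
= 14/(3/5)
= 70/3

S∞ = 70/3


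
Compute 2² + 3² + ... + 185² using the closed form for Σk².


Σₖ₌2^185 k² = Σₖ₌₁^185 k² − Σₖ₌₁^1 k²
= 185·186·371/6 − 1·2·3/6
= 2127685 − 1 = 2127684

Σk² = 2127684


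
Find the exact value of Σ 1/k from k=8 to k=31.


Σₖ₌8^31 1/k = 1/8 + 1/9 + 1/10 + ... + 1/31
= 103565365510297/72201776446800
≈ 1.4344

Sum = 103565365510297/72201776446800 ≈ 1.4344


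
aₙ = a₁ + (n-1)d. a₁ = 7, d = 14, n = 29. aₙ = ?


aₙ = a₁ + (n-1)d
= 7 + (29-1)×14
= 7 + 392
= 399

a_29 = 399


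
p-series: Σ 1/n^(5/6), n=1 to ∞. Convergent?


p-series test: Σ c/n^p converges if p > 1, diverges if p ≤ 1 (constant c > 0 doesn't affect convergence).
p = 5/6
5/6 ≤ 1 → DIVERGES

Diverges (p = 5/6 ≤ 1)


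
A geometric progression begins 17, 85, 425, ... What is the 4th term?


aₙ = a₁·r^(n-1)
= 17×5^3
= 17×125
= 2125

a_4 = 2125


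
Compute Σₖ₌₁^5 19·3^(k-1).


Sₙ = 19×(3^5 - 1)/(3 - 1)
= 19×(243 - 1)/2
= 19×242/2
= 2299

S_5 = 2299


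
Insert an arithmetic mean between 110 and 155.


AM = (110 + 155)/2 = 265/2 = 132.5

AM = 132.5


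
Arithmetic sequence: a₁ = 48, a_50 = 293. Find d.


d = (aₙ - a₁)/(n-1)
= (293 - 48)/(50-1)
= 245/49 = 5

d = 5


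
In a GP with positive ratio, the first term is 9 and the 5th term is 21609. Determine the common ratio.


r^(n-1) = aₙ/a₁
r^4 = 21609/9 = 2401
r = 2401^(1/4)
= ±7; taking r > 0 gives r = 7

r = 7


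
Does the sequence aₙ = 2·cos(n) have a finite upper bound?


For all n, -1 ≤ cos(n) ≤ 1, so -2 ≤ 2·cos(n) ≤ 2
Lower bound: -2, Upper bound: 2
The sequence IS bounded

Bounded (-2 ≤ aₙ ≤ 2)


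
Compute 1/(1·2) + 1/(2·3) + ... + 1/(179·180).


1/(k(k+1)) = 1/k - 1/(k+1) (partial fractions)
Telescoping: Σ = 1 - 1/180 = 179/180

Sum = 179/180


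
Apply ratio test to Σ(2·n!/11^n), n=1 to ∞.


aₙ = 2·n!/11^n
a_{n+1}/aₙ = (n+1)!/11^(n+1) × 11^n/n!  (constant 2 cancels)
= (n+1)/11
L = lim(n→∞) (n+1)/11 = ∞
L > 1 → series DIVERGES

Diverges (ratio test: L = ∞ > 1)


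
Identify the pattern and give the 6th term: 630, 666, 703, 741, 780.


Pattern: triangular numbers: n(n+1)/2
Terms: 630, 666, 703, 741, 780
Next term = 820

Next term = 820


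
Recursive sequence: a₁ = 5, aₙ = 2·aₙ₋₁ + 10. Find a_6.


Computing step by step:
a_1 = 5
a_2 = 20
a_3 = 50
a_4 = 110
a_5 = 230
a_6 = 470


a_6 = 470


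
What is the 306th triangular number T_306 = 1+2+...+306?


n(n+1)/2 = 306×307/2 = 93942/2 = 46971

Σk = 46971


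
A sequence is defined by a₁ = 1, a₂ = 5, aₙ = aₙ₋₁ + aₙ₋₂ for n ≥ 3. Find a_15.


Computing iteratively: 1, 5, 6, 11, 17, 28, 45, 73, 118, 191, 309, 500, ...
a_15 = 2118

a_15 = 2118


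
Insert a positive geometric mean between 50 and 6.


GM = √(50×6) = √300 = 17.3205

GM = 17.3205


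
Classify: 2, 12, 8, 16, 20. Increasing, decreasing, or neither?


Differences: 10, -4, 8, 4
Difference at position 1 is +10 (> 0) but position 2 is -4 (< 0) — sequence both rises and falls
→ NOT monotonic

Not monotonic


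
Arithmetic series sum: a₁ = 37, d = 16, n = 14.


aₙ = 37 + (14-1)×16 = 245
Sₙ = n(a₁+aₙ)/2 = 14×(37+245)/2
= 14×282/2 = 1974

S_14 = 1974


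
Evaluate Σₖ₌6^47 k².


Σₖ₌6^47 k² = Σₖ₌₁^47 k² − Σₖ₌₁^5 k²
= 47·48·95/6 − 5·6·11/6
= 35720 − 55 = 35665

Σk² = 35665


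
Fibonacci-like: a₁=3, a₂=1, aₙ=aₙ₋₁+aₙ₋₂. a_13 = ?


Computing iteratively: 3, 1, 4, 5, 9, 14, 23, 37, 60, 97, 157, 254, ...
a_13 = 411

a_13 = 411


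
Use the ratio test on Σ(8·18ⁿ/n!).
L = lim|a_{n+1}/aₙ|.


aₙ = 8·18^n/n!
a_{n+1}/aₙ = 18^(n+1)/(n+1)! × n!/18^n  (constant 8 cancels)
= 18/(n+1)
L = lim(n→∞) 18/(n+1) = 0
L < 1 → series CONVERGES

Converges (ratio test: L = 0 < 1)


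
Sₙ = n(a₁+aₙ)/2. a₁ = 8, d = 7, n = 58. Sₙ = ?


aₙ = 8 + (58-1)×7 = 407
Sₙ = n(a₁+aₙ)/2 = 58×(8+407)/2
= 58×415/2 = 12035

S_58 = 12035


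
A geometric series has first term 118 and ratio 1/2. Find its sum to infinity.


S∞ = a₁/(1-r) = 118/(1 - 1/2)
= 118/(1/2)
= 236

S∞ = 236


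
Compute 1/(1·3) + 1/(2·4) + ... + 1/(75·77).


1/(k(k+2)) = (1/2)·(1/k - 1/(k+2)) (partial fractions)
Telescoping: Σ = (1/2)·(1 + 1/2 - 1/76 - 1/77) = 8625/11704

Sum = 8625/11704


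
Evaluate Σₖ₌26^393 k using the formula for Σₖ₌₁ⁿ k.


Σₖ₌26^393 k = Σₖ₌₁^393 k − Σₖ₌₁^25 k
= 393·394/2 − 25·26/2
= 77421 − 325 = 77096

Σk = 77096


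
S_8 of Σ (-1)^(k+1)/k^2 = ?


S = 1 - 1/4 + 1/9 - 1/16 + 1/25 - 1/36 + 1/49 - 1/64
= 0.8156
(Full series converges to +π²/12 ≈ +0.8225)

S_8 = 0.8156


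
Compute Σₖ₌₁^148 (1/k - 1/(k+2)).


Telescoping with gap 2: two head and two tail terms survive.
= (1 + 1/2) - (1/149 + 1/150)
= 3/2 - 1/149 - 1/150 = 16613/11175

Sum = 16613/11175


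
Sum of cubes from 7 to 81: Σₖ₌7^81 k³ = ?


Σₖ₌7^81 k³ = [81·82/2]² − [6·7/2]²
= 11029041 − 441 = 11028600

Σk³ = 11028600


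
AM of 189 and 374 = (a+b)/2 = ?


AM = (189 + 374)/2 = 563/2 = 281.5

AM = 281.5


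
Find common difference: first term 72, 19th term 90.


d = (aₙ - a₁)/(n-1)
= (90 - 72)/(19-1)
= 18/18 = 1

d = 1


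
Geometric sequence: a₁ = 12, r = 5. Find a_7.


aₙ = a₁·r^(n-1)
= 12×5^6
= 12×15625
= 187500

a_7 = 187500


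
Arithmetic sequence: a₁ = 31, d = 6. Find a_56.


aₙ = a₁ + (n-1)d
= 31 + (56-1)×6
= 31 + 330
= 361

a_56 = 361


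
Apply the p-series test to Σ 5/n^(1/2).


p-series test: Σ c/n^p converges if p > 1, diverges if p ≤ 1 (constant c > 0 doesn't affect convergence).
p = 1/2
1/2 ≤ 1 → DIVERGES

Diverges (p = 1/2 ≤ 1)


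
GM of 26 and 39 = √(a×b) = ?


GM = √(26×39) = √1014 = 31.8434

GM = 31.8434


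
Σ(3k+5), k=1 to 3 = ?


Σ(3k+5) = 3·Σk + 5·n
= 3·6 + 5·3
= 18 + 15 = 33

Σ = 33


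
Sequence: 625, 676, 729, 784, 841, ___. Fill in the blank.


Pattern: perfect squares: n²
Terms: 625, 676, 729, 784, 841
Next term = 900

Next term = 900


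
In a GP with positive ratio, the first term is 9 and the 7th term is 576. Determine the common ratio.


r^(n-1) = aₙ/a₁
r^6 = 576/9 = 64
r = 64^(1/6)
= ±2; taking r > 0 gives r = 2

r = 2


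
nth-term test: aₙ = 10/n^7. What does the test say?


lim(n→∞) 10/n^7 = 0
lim aₙ = 0 → nth-term test is INCONCLUSIVE
(Need other tests; this is actually a convergent p-series with p=7 > 1)

Inconclusive (lim aₙ = 0; need another test)


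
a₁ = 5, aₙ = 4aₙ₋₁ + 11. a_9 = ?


Computing step by step:
a_1 = 5
a_2 = 31
a_3 = 135
a_4 = 551
a_5 = 2215
a_6 = 8871
a_7 = 35495
a_8 = 141991
a_9 = 567975


a_9 = 567975


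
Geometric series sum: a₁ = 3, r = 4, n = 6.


Sₙ = 3×(4^6 - 1)/(4 - 1)
= 3×(4096 - 1)/3
= 3×4095/3
= 4095

S_6 = 4095


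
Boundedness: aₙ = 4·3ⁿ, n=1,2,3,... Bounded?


aₙ = 4·3ⁿ → as n→∞, aₙ→∞ (since base 3 > 1)
No finite upper bound exists
The sequence is UNBOUNDED

Unbounded (aₙ → ∞ as n → ∞)


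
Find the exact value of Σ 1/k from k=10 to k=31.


Σₖ₌10^31 1/k = 1/10 + 1/11 + 1/12 + ... + 1/31
= 86517723849247/72201776446800
≈ 1.1983

Sum = 86517723849247/72201776446800 ≈ 1.1983


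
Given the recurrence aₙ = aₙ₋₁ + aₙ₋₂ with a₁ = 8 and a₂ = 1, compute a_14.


Computing iteratively: 8, 1, 9, 10, 19, 29, 48, 77, 125, 202, 327, 529, ...
a_14 = 1385

a_14 = 1385


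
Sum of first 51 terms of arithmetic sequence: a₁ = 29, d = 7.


aₙ = 29 + (51-1)×7 = 379
Sₙ = n(a₁+aₙ)/2 = 51×(29+379)/2
= 51×408/2 = 10404

S_51 = 10404


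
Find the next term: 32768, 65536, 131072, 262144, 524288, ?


Pattern: powers of 2: 2ⁿ
Terms: 32768, 65536, 131072, 262144, 524288
Next term = 1048576

Next term = 1048576


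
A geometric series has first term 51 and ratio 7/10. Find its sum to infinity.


S∞ = a₁/(1-r) = 51/(1 - 7/10)
= 51/(3/10)
= 170

S∞ = 170


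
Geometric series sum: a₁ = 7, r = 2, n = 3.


Sₙ = 7×(2^3 - 1)/(2 - 1)
= 7×(8 - 1)/1
= 7×7/1
= 49

S_3 = 49


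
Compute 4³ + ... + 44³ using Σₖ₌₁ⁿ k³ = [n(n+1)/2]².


Σₖ₌4^44 k³ = [44·45/2]² − [3·4/2]²
= 980100 − 36 = 980064

Σk³ = 980064


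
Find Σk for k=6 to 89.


Σₖ₌6^89 k = Σₖ₌₁^89 k − Σₖ₌₁^5 k
= 89·90/2 − 5·6/2
= 4005 − 15 = 3990

Σk = 3990


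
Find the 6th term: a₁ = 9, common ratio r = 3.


aₙ = a₁·r^(n-1)
= 9×3^5
= 9×243
= 2187

a_6 = 2187


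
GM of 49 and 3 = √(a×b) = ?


GM = √(49×3) = √147 = 12.1244

GM = 12.1244


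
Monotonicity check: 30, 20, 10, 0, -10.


Differences: -10, -10, -10, -10
All differences < 0 → strictly DECREASING

Monotonically decreasing


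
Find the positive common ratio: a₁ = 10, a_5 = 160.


r^(n-1) = aₙ/a₁
r^4 = 160/10 = 16
r = 16^(1/4)
= ±2; taking r > 0 gives r = 2

r = 2


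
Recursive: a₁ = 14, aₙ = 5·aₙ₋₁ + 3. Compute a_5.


Computing step by step:
a_1 = 14
a_2 = 73
a_3 = 368
a_4 = 1843
a_5 = 9218


a_5 = 9218


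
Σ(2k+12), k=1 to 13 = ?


Σ(2k+12) = 2·Σk + 12·n
= 2·91 + 12·13
= 182 + 156 = 338

Σ = 338


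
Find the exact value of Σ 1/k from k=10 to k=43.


Σₖ₌10^43 1/k = 1/10 + 1/11 + 1/12 + ... + 1/43
= 1302498148247319299/856326196254765600
≈ 1.521

Sum = 1302498148247319299/856326196254765600 ≈ 1.521


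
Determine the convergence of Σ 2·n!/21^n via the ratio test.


aₙ = 2·n!/21^n
a_{n+1}/aₙ = (n+1)!/21^(n+1) × 21^n/n!  (constant 2 cancels)
= (n+1)/21
L = lim(n→∞) (n+1)/21 = ∞
L > 1 → series DIVERGES

Diverges (ratio test: L = ∞ > 1)


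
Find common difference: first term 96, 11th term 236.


d = (aₙ - a₁)/(n-1)
= (236 - 96)/(11-1)
= 140/10 = 14

d = 14


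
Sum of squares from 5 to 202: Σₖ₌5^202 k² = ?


Σₖ₌5^202 k² = Σₖ₌₁^202 k² − Σₖ₌₁^4 k²
= 202·203·405/6 − 4·5·9/6
= 2767905 − 30 = 2767875

Σk² = 2767875


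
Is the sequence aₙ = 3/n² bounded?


a₁ = 3, a₂ = 3/4, a₃ = 3/9, ...
0 < aₙ ≤ 3 for all n ≥ 1
The sequence IS bounded

Bounded (0 < aₙ ≤ 3)


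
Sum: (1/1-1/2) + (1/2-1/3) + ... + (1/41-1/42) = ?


Telescoping: adjacent terms cancel.
= 1/1 - 1/42
= 1 - 1/42 = 41/42

Sum = 41/42


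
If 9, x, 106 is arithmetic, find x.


AM = (9 + 106)/2 = 115/2 = 57.5

AM = 57.5


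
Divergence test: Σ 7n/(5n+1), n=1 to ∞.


lim(n→∞) 7n/(5n+1) = 7/5 = 7/5  (divide numerator and denominator by n)
lim aₙ = 7/5 ≠ 0 → series DIVERGES

Diverges (lim aₙ = 7/5 ≠ 0)


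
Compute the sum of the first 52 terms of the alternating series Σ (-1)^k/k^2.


S = -1 + 1/4 - 1/9 + 1/16 - 1/25 + 1/36 - 1/49 + 1/64 ± ...
= -0.8223
(Full series converges to -π²/12 ≈ -0.8225)

S_52 = -0.8223


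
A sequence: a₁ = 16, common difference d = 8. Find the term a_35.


aₙ = a₁ + (n-1)d
= 16 + (35-1)×8
= 16 + 272
= 288

a_35 = 288


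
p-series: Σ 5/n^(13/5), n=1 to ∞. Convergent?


p-series test: Σ c/n^p converges if p > 1, diverges if p ≤ 1 (constant c > 0 doesn't affect convergence).
p = 13/5
13/5 > 1 → CONVERGES

Converges (p = 13/5 > 1)


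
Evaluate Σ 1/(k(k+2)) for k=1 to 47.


1/(k(k+2)) = (1/2)·(1/k - 1/(k+2)) (partial fractions)
Telescoping: Σ = (1/2)·(1 + 1/2 - 1/48 - 1/49) = 3431/4704

Sum = 3431/4704


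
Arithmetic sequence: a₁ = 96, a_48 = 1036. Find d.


d = (aₙ - a₁)/(n-1)
= (1036 - 96)/(48-1)
= 940/47 = 20

d = 20


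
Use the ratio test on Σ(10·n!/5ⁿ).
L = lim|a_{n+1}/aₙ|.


aₙ = 10·n!/5^n
a_{n+1}/aₙ = (n+1)!/5^(n+1) × 5^n/n!  (constant 10 cancels)
= (n+1)/5
L = lim(n→∞) (n+1)/5 = ∞
L > 1 → series DIVERGES

Diverges (ratio test: L = ∞ > 1)


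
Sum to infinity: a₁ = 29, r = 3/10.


S∞ = a₁/(1-r) = 29/(1 - 3/10)
= 29/(7/10)
= 290/7

S∞ = 290/7


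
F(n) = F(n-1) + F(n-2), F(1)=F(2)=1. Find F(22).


Fibonacci sequence: 1, 1, 2, 3, 5, 8, 13, 21, 34, 55, 89, ...
F(22) = 17711

F(22) = 17711


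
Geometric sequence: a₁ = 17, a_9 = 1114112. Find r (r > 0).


r^(n-1) = aₙ/a₁
r^8 = 1114112/17 = 65536
r = 65536^(1/8)
= ±4; taking r > 0 gives r = 4

r = 4


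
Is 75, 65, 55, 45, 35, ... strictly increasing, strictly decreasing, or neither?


Differences: -10, -10, -10, -10
All differences < 0 → strictly DECREASING

Monotonically decreasing


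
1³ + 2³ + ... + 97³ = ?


n(n+1)/2 = 97×98/2 = 4753
Σk³ = 4753² = 22591009

Σk³ = 22591009


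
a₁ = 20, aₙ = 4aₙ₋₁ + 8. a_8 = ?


Computing step by step:
a_1 = 20
a_2 = 88
a_3 = 360
a_4 = 1448
a_5 = 5800
a_6 = 23208
a_7 = 92840
a_8 = 371368


a_8 = 371368


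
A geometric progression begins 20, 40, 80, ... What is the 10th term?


aₙ = a₁·r^(n-1)
= 20×2^9
= 20×512
= 10240

a_10 = 10240


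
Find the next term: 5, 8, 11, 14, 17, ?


Pattern: arithmetic (d=3)
Terms: 5, 8, 11, 14, 17
Next term = 20

Next term = 20


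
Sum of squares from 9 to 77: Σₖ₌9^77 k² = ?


Σₖ₌9^77 k² = Σₖ₌₁^77 k² − Σₖ₌₁^8 k²
= 77·78·155/6 − 8·9·17/6
= 155155 − 204 = 154951

Σk² = 154951


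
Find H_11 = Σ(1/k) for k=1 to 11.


H_11 = 1/1 + 1/2 + 1/3 + ... + 1/11
= 83711/27720
≈ 3.0199

H_11 = 83711/27720 ≈ 3.0199


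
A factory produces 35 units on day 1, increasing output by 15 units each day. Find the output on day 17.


aₙ = a₁ + (n-1)d
= 35 + (17-1)×15
= 35 + 240
= 275

a_17 = 275


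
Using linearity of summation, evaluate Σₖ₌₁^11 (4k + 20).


Σ(4k+20) = 4·Σk + 20·n
= 4·66 + 20·11
= 264 + 220 = 484

Σ = 484


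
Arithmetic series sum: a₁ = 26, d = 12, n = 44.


aₙ = 26 + (44-1)×12 = 542
Sₙ = n(a₁+aₙ)/2 = 44×(26+542)/2
= 44×568/2 = 12496

S_44 = 12496


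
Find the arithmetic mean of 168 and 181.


AM = (168 + 181)/2 = 349/2 = 174.5

AM = 174.5


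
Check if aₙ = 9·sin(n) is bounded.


For all n, -1 ≤ sin(n) ≤ 1, so -9 ≤ 9·sin(n) ≤ 9
Lower bound: -9, Upper bound: 9
The sequence IS bounded

Bounded (-9 ≤ aₙ ≤ 9)


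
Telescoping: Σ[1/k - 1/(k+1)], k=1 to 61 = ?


Telescoping: adjacent terms cancel.
= 1/1 - 1/62
= 1 - 1/62 = 61/62

Sum = 61/62


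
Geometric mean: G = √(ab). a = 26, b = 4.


GM = √(26×4) = √104 = 10.198

GM = 10.198


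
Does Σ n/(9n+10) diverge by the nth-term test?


lim(n→∞) n/(9n+10) = 1/9 = 1/9  (divide numerator and denominator by n)
lim aₙ = 1/9 ≠ 0 → series DIVERGES

Diverges (lim aₙ = 1/9 ≠ 0)


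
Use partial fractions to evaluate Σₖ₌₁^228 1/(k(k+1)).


1/(k(k+1)) = 1/k - 1/(k+1) (partial fractions)
Telescoping: Σ = 1 - 1/229 = 228/229

Sum = 228/229


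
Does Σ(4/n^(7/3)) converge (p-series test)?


p-series test: Σ c/n^p converges if p > 1, diverges if p ≤ 1 (constant c > 0 doesn't affect convergence).
p = 7/3
7/3 > 1 → CONVERGES

Converges (p = 7/3 > 1)


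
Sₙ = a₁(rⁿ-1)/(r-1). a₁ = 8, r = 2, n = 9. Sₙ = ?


Sₙ = 8×(2^9 - 1)/(2 - 1)
= 8×(512 - 1)/1
= 8×511/1
= 4088

S_9 = 4088


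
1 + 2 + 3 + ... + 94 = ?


n(n+1)/2 = 94×95/2 = 8930/2 = 4465

Σk = 4465


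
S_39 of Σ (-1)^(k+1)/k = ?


S = 1 - 1/2 + 1/3 - 1/4 + 1/5 - 1/6 + 1/7 - 1/8 ± ...
= 0.7058
(Full series converges to +ln(2) ≈ +0.6931)

S_39 = 0.7058


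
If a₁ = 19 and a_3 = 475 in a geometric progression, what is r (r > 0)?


r^(n-1) = aₙ/a₁
r^2 = 475/19 = 25
r = 25^(1/2)
= ±5; taking r > 0 gives r = 5

r = 5


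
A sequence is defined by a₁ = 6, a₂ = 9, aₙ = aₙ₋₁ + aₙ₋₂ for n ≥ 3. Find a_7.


Computing iteratively: 6, 9, 15, 24, 39, 63, 102
a_7 = 102

a_7 = 102


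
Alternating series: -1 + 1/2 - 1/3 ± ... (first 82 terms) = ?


S = -1 + 1/2 - 1/3 + 1/4 - 1/5 + 1/6 - 1/7 + 1/8 ± ...
= -0.6871
(Full series converges to -ln(2) ≈ -0.6931)

S_82 = -0.6871


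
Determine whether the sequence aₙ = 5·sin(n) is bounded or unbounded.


For all n, -1 ≤ sin(n) ≤ 1, so -5 ≤ 5·sin(n) ≤ 5
Lower bound: -5, Upper bound: 5
The sequence IS bounded

Bounded (-5 ≤ aₙ ≤ 5)


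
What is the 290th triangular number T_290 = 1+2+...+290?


n(n+1)/2 = 290×291/2 = 84390/2 = 42195

Σk = 42195


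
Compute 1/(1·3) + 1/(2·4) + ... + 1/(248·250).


1/(k(k+2)) = (1/2)·(1/k - 1/(k+2)) (partial fractions)
Telescoping: Σ = (1/2)·(1 + 1/2 - 1/249 - 1/250) = 23219/31125

Sum = 23219/31125


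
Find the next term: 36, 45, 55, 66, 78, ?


Pattern: triangular numbers: n(n+1)/2
Terms: 36, 45, 55, 66, 78
Next term = 91

Next term = 91


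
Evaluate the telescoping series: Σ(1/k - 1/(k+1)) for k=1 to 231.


Telescoping: adjacent terms cancel.
= 1/1 - 1/232
= 1 - 1/232 = 231/232

Sum = 231/232


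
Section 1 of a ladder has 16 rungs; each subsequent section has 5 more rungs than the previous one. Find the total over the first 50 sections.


aₙ = 16 + (50-1)×5 = 261
Sₙ = n(a₁+aₙ)/2 = 50×(16+261)/2
= 50×277/2 = 6925

S_50 = 6925


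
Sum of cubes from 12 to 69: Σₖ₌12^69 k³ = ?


Σₖ₌12^69 k³ = [69·70/2]² − [11·12/2]²
= 5832225 − 4356 = 5827869

Σk³ = 5827869


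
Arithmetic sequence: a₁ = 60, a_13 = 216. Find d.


d = (aₙ - a₁)/(n-1)
= (216 - 60)/(13-1)
= 156/12 = 13

d = 13


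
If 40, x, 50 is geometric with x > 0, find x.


GM = √(40×50) = √2000 = 44.7214

GM = 44.7214


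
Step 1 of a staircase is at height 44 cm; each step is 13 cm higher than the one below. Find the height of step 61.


aₙ = a₁ + (n-1)d
= 44 + (61-1)×13
= 44 + 780
= 824

a_61 = 824


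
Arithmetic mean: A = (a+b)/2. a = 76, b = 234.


AM = (76 + 234)/2 = 310/2 = 155

AM = 155


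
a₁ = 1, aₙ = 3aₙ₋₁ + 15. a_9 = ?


Computing step by step:
a_1 = 1
a_2 = 18
a_3 = 69
a_4 = 222
a_5 = 681
a_6 = 2058
a_7 = 6189
a_8 = 18582
a_9 = 55761


a_9 = 55761


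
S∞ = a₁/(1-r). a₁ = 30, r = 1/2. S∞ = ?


S∞ = a₁/(1-r) = 30/(1 - 1/2)
= 30/(1/2)
= 60

S∞ = 60


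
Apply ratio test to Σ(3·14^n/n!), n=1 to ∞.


aₙ = 3·14^n/n!
a_{n+1}/aₙ = 14^(n+1)/(n+1)! × n!/14^n  (constant 3 cancels)
= 14/(n+1)
L = lim(n→∞) 14/(n+1) = 0
L < 1 → series CONVERGES

Converges (ratio test: L = 0 < 1)


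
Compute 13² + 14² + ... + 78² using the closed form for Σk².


Σₖ₌13^78 k² = Σₖ₌₁^78 k² − Σₖ₌₁^12 k²
= 78·79·157/6 − 12·13·25/6
= 161239 − 650 = 160589

Σk² = 160589


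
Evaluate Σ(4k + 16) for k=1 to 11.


Σ(4k+16) = 4·Σk + 16·n
= 4·66 + 16·11
= 264 + 176 = 440

Σ = 440


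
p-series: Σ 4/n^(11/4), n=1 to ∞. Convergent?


p-series test: Σ c/n^p converges if p > 1, diverges if p ≤ 1 (constant c > 0 doesn't affect convergence).
p = 11/4
11/4 > 1 → CONVERGES

Converges (p = 11/4 > 1)


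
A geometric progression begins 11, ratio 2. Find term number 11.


aₙ = a₁·r^(n-1)
= 11×2^10
= 11×1024
= 11264

a_11 = 11264


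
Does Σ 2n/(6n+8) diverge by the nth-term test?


lim(n→∞) 2n/(6n+8) = 2/6 = 1/3  (divide numerator and denominator by n)
lim aₙ = 1/3 ≠ 0 → series DIVERGES

Diverges (lim aₙ = 1/3 ≠ 0)


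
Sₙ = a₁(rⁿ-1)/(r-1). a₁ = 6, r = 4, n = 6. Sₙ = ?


Sₙ = 6×(4^6 - 1)/(4 - 1)
= 6×(4096 - 1)/3
= 6×4095/3
= 8190

S_6 = 8190


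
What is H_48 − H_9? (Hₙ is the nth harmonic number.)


Σₖ₌10^48 1/k = 1/10 + 1/11 + 1/12 + ... + 1/48
= 721558908683331789893/442720643463713815200
≈ 1.6298

Sum = 721558908683331789893/442720643463713815200 ≈ 1.6298


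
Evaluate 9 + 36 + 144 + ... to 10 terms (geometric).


Sₙ = 9×(4^10 - 1)/(4 - 1)
= 9×(1048576 - 1)/3
= 9×1048575/3
= 3145725

S_10 = 3145725


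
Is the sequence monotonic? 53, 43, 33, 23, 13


Differences: -10, -10, -10, -10
All differences < 0 → strictly DECREASING

Monotonically decreasing


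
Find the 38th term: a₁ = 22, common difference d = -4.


aₙ = a₁ + (n-1)d
= 22 + (38-1)×-4
= 22 - 148
= -126

a_38 = -126


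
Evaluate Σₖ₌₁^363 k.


n(n+1)/2 = 363×364/2 = 132132/2 = 66066

Σk = 66066


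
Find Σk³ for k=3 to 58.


Σₖ₌3^58 k³ = [58·59/2]² − [2·3/2]²
= 2927521 − 9 = 2927512

Σk³ = 2927512


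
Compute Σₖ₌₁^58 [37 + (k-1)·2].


aₙ = 37 + (58-1)×2 = 151
Sₙ = n(a₁+aₙ)/2 = 58×(37+151)/2
= 58×188/2 = 5452

S_58 = 5452


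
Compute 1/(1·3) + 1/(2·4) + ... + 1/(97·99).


1/(k(k+2)) = (1/2)·(1/k - 1/(k+2)) (partial fractions)
Telescoping: Σ = (1/2)·(1 + 1/2 - 1/98 - 1/99) = 3589/4851

Sum = 3589/4851


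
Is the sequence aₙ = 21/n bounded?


a₁ = 21, a₂ = 21/2, a₃ = 21/3, ...
0 < aₙ ≤ 21 for all n ≥ 1
Lower bound: 0, Upper bound: 21
The sequence IS bounded

Bounded (0 < aₙ ≤ 21)


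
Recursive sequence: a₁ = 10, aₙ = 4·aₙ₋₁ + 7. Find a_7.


Computing step by step:
a_1 = 10
a_2 = 47
a_3 = 195
a_4 = 787
a_5 = 3155
a_6 = 12627
a_7 = 50515


a_7 = 50515


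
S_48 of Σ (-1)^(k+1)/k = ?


S = 1 - 1/2 + 1/3 - 1/4 + 1/5 - 1/6 + 1/7 - 1/8 ± ...
= 0.6828
(Full series converges to +ln(2) ≈ +0.6931)

S_48 = 0.6828


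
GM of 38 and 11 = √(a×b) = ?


GM = √(38×11) = √418 = 20.445

GM = 20.445


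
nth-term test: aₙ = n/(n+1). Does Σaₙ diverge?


lim(n→∞) n/(n+1) = 1/1 = 1  (divide numerator and denominator by n)
lim aₙ = 1 ≠ 0 → series DIVERGES

Diverges (lim aₙ = 1 ≠ 0)


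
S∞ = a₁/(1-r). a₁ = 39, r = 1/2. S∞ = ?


S∞ = a₁/(1-r) = 39/(1 - 1/2)
= 39/(1/2)
= 78

S∞ = 78


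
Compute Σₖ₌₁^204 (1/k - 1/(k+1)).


Telescoping: adjacent terms cancel.
= 1/1 - 1/205
= 1 - 1/205 = 204/205

Sum = 204/205


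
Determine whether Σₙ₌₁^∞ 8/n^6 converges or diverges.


p-series test: Σ c/n^p converges if p > 1, diverges if p ≤ 1 (constant c > 0 doesn't affect convergence).
p = 6
6 > 1 → CONVERGES

Converges (p = 6 > 1)


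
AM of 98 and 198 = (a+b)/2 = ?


AM = (98 + 198)/2 = 296/2 = 148

AM = 148


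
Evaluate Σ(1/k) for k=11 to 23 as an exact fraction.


Σₖ₌11^23 1/k = 1/11 + 1/12 + 1/13 + ... + 1/23
= 4311885041/5354228880
≈ 0.8053

Sum = 4311885041/5354228880 ≈ 0.8053


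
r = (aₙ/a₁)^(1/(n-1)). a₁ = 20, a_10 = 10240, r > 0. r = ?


r^(n-1) = aₙ/a₁
r^9 = 10240/20 = 512
r = 512^(1/9)
= 2

r = 2


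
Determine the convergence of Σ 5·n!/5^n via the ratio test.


aₙ = 5·n!/5^n
a_{n+1}/aₙ = (n+1)!/5^(n+1) × 5^n/n!  (constant 5 cancels)
= (n+1)/5
L = lim(n→∞) (n+1)/5 = ∞
L > 1 → series DIVERGES

Diverges (ratio test: L = ∞ > 1)


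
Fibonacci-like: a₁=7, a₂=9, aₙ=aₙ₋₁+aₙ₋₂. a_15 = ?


Computing iteratively: 7, 9, 16, 25, 41, 66, 107, 173, 280, 453, 733, 1186, ...
a_15 = 5024

a_15 = 5024


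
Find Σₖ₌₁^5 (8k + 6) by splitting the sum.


Σ(8k+6) = 8·Σk + 6·n
= 8·15 + 6·5
= 120 + 30 = 150

Σ = 150


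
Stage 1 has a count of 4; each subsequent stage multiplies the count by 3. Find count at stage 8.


aₙ = a₁·r^(n-1)
= 4×3^7
= 4×2187
= 8748

a_8 = 8748


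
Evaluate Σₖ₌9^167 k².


Σₖ₌9^167 k² = Σₖ₌₁^167 k² − Σₖ₌₁^8 k²
= 167·168·335/6 − 8·9·17/6
= 1566460 − 204 = 1566256

Σk² = 1566256


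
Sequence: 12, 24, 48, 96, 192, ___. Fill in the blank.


Pattern: geometric (r=2)
Terms: 12, 24, 48, 96, 192
Next term = 384

Next term = 384


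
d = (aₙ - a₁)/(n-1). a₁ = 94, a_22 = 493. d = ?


d = (aₙ - a₁)/(n-1)
= (493 - 94)/(22-1)
= 399/21 = 19

d = 19


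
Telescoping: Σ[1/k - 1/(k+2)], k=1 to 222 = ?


Telescoping with gap 2: two head and two tail terms survive.
= (1 + 1/2) - (1/223 + 1/224)
= 3/2 - 1/223 - 1/224 = 74481/49952

Sum = 74481/49952


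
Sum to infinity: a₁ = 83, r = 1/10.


S∞ = a₁/(1-r) = 83/(1 - 1/10)
= 83/(9/10)
= 830/9

S∞ = 830/9


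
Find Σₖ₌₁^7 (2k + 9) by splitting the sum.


Σ(2k+9) = 2·Σk + 9·n
= 2·28 + 9·7
= 56 + 63 = 119

Σ = 119


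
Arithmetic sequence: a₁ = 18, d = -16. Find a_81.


aₙ = a₁ + (n-1)d
= 18 + (81-1)×-16
= 18 - 1280
= -1262

a_81 = -1262


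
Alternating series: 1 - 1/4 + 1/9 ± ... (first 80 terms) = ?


S = 1 - 1/4 + 1/9 - 1/16 + 1/25 - 1/36 + 1/49 - 1/64 ± ...
= 0.8224
(Full series converges to +π²/12 ≈ +0.8225)

S_80 = 0.8224


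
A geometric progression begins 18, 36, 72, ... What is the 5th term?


aₙ = a₁·r^(n-1)
= 18×2^4
= 18×16
= 288

a_5 = 288


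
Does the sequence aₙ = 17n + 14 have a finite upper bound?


aₙ = 17n + 14 → as n→∞, aₙ→∞
No finite upper bound exists
The sequence is UNBOUNDED

Unbounded (aₙ → ∞ as n → ∞)


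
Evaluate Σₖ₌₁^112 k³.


n(n+1)/2 = 112×113/2 = 6328
Σk³ = 6328² = 40043584

Σk³ = 40043584


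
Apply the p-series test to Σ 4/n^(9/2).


p-series test: Σ c/n^p converges if p > 1, diverges if p ≤ 1 (constant c > 0 doesn't affect convergence).
p = 9/2
9/2 > 1 → CONVERGES

Converges (p = 9/2 > 1)


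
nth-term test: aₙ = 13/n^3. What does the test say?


lim(n→∞) 13/n^3 = 0
lim aₙ = 0 → nth-term test is INCONCLUSIVE
(Need other tests; this is actually a convergent p-series with p=3 > 1)

Inconclusive (lim aₙ = 0; need another test)


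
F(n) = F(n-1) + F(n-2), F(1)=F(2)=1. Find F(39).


Fibonacci sequence: 1, 1, 2, 3, 5, 8, 13, 21, 34, 55, 89, ...
F(39) = 63245986

F(39) = 63245986


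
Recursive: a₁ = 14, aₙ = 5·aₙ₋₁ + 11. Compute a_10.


Computing step by step:
a_1 = 14
a_2 = 81
a_3 = 416
a_4 = 2091
a_5 = 10466
a_6 = 52341
a_7 = 261716
a_8 = 1308591
a_9 = 6542966
a_10 = 32714841


a_10 = 32714841


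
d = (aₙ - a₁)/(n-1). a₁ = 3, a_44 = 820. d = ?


d = (aₙ - a₁)/(n-1)
= (820 - 3)/(44-1)
= 817/43 = 19

d = 19


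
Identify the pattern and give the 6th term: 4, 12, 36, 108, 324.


Pattern: geometric (r=3)
Terms: 4, 12, 36, 108, 324
Next term = 972

Next term = 972


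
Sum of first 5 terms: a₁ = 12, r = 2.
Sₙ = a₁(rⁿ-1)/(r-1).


Sₙ = 12×(2^5 - 1)/(2 - 1)
= 12×(32 - 1)/1
= 12×31/1
= 372

S_5 = 372


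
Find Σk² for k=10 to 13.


Σₖ₌10^13 k² = Σₖ₌₁^13 k² − Σₖ₌₁^9 k²
= 13·14·27/6 − 9·10·19/6
= 819 − 285 = 534

Σk² = 534


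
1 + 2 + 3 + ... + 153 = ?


n(n+1)/2 = 153×154/2 = 23562/2 = 11781

Σk = 11781


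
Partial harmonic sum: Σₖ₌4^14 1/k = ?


Σₖ₌4^14 1/k = 1/4 + 1/5 + 1/6 + ... + 1/14
= 511073/360360
≈ 1.4182

Sum = 511073/360360 ≈ 1.4182


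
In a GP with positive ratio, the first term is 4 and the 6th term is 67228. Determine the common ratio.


r^(n-1) = aₙ/a₁
r^5 = 67228/4 = 16807
r = 16807^(1/5)
= 7

r = 7


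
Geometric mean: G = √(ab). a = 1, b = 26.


GM = √(1×26) = √26 = 5.099

GM = 5.099


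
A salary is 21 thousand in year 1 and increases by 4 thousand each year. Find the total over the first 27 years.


aₙ = 21 + (27-1)×4 = 125
Sₙ = n(a₁+aₙ)/2 = 27×(21+125)/2
= 27×146/2 = 1971

S_27 = 1971


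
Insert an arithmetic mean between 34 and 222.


AM = (34 + 222)/2 = 256/2 = 128

AM = 128


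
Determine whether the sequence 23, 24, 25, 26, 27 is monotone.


Differences: 1, 1, 1, 1
All differences > 0 → strictly INCREASING

Monotonically increasing


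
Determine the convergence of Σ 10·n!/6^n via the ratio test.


aₙ = 10·n!/6^n
a_{n+1}/aₙ = (n+1)!/6^(n+1) × 6^n/n!  (constant 10 cancels)
= (n+1)/6
L = lim(n→∞) (n+1)/6 = ∞
L > 1 → series DIVERGES

Diverges (ratio test: L = ∞ > 1)


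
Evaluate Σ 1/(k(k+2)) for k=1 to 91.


1/(k(k+2)) = (1/2)·(1/k - 1/(k+2)) (partial fractions)
Telescoping: Σ = (1/2)·(1 + 1/2 - 1/92 - 1/93) = 12649/17112

Sum = 12649/17112


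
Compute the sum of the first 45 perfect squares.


n = 45
n(n+1)(2n+1)/6 = 45×46×91/6
= 188370/6 = 31395

Σk² = 31395


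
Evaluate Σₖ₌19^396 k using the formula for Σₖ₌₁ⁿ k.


Σₖ₌19^396 k = Σₖ₌₁^396 k − Σₖ₌₁^18 k
= 396·397/2 − 18·19/2
= 78606 − 171 = 78435

Σk = 78435


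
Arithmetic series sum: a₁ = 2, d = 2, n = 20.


aₙ = 2 + (20-1)×2 = 40
Sₙ = n(a₁+aₙ)/2 = 20×(2+40)/2
= 20×42/2 = 420

S_20 = 420


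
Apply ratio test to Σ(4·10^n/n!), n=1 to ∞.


aₙ = 4·10^n/n!
a_{n+1}/aₙ = 10^(n+1)/(n+1)! × n!/10^n  (constant 4 cancels)
= 10/(n+1)
L = lim(n→∞) 10/(n+1) = 0
L < 1 → series CONVERGES

Converges (ratio test: L = 0 < 1)
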